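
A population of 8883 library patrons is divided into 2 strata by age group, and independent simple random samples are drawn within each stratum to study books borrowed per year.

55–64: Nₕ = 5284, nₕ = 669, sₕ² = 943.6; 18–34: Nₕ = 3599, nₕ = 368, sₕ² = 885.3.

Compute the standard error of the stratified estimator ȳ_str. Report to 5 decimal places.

0.88905

Var(ȳ_str) = Σₕ Wₕ²(1 − fₕ)sₕ²/nₕ with Wₕ = Nₕ/N, N = 8883.
55–64: Wₕ = 0.59484408; term = 0.59484408²·(1 − 0.12660863)·943.6/669 = 0.4358901.
18–34: Wₕ = 0.40515592; term = 0.40515592²·(1 − 0.10225063)·885.3/368 = 0.35452113.
Sum = 0.79041123.
SE = √(0.79041123) = 0.88905.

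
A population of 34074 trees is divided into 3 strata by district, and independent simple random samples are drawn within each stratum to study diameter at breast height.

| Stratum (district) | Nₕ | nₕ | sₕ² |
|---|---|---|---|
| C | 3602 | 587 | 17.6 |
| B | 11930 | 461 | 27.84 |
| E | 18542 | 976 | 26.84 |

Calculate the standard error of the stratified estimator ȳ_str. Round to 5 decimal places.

0.12293

Var(ȳ_str) = Σₕ Wₕ²(1 − fₕ)sₕ²/nₕ with Wₕ = Nₕ/N, N = 34074.
C: Wₕ = 0.10571110; term = 0.10571110²·(1 − 0.16296502)·17.6/587 = 2.8045252 × 10^-4.
B: Wₕ = 0.35012033; term = 0.35012033²·(1 − 0.03864208)·27.84/461 = 0.0071168541.
E: Wₕ = 0.54416857; term = 0.54416857²·(1 − 0.05263726)·26.84/976 = 0.0077146444.
Sum = 0.015111951.
SE = √(0.015111951) = 0.12293.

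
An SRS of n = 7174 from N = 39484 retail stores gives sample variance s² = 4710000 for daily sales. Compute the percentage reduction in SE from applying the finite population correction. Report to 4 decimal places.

9.5397

f = n/N = 7174/39484 = 0.18169385.
SE_no-fpc = √(s²/n) = 25.622988; SE_fpc = √((1−f)s²/n) = 23.178625.
Ratio = √(1−f) = 0.90460276. Reduction = 100·(1 − 0.90460276) = 9.5397%.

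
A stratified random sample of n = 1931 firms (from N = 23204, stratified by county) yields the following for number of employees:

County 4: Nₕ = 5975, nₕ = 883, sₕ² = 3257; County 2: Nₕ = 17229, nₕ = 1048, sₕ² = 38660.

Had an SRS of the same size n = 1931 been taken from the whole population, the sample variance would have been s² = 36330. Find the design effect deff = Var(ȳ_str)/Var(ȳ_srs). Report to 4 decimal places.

Var(ȳ_str) = Σ Wₕ²(1−fₕ)sₕ²/nₕ with Wₕ = Nₕ/23204:
  County 4: (5975/23204)²·(1−883/5975)·3257/883 = 0.20842876
  County 2: (17229/23204)²·(1−1048/17229)·38660/1048 = 19.100304
  → Var(ȳ_str) = 19.308733.
Var(ȳ_srs) = (1 − 1931/23204)·36330/1931 = 17.248408.
deff = 19.308733 / 17.248408 = 1.1195.

1.1195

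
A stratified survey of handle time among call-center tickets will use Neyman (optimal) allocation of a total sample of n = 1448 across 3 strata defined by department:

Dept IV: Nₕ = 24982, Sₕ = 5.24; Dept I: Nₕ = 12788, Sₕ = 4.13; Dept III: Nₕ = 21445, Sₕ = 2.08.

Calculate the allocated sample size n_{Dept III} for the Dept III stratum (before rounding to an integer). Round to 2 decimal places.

Neyman allocation: nₕ = n·NₕSₕ / Σⱼ NⱼSⱼ.
Σ NⱼSⱼ = 24982·5.24 + 12788·4.13 + 21445·2.08 = 228325.72.
n_{Dept III} = 1448·21445·2.08 / 228325.72 = 282.88.

282.88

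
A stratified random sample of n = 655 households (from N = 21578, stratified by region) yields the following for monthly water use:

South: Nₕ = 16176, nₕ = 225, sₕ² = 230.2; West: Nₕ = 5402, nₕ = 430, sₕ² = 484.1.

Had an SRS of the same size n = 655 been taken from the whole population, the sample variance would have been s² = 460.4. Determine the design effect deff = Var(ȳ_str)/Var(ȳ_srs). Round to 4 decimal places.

Var(ȳ_str) = Σ Wₕ²(1−fₕ)sₕ²/nₕ with Wₕ = Nₕ/21578:
  South: (16176/21578)²·(1−225/16176)·230.2/225 = 0.56696921
  West: (5402/21578)²·(1−430/5402)·484.1/430 = 0.064942642
  → Var(ȳ_str) = 0.63191185.
Var(ȳ_srs) = (1 − 655/21578)·460.4/655 = 0.68156422.
deff = 0.63191185 / 0.68156422 = 0.9271.

0.9271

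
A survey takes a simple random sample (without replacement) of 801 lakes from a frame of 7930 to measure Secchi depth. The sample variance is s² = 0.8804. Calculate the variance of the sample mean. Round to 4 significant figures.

9.881 × 10^-4

Under SRS without replacement, Var(ȳ) = (1 − f)·s²/n with f = n/N = 801/7930 = 0.10100883.
Var(ȳ) = (1 − 0.10100883)·0.8804/801 = 0.89899117·0.0010991261 = 9.8810465 × 10^-4.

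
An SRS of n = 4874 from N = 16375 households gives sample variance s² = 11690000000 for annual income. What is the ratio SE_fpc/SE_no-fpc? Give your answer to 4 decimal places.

f = n/N = 4874/16375 = 0.29764885.
SE_no-fpc = √(s²/n) = 1548.69; SE_fpc = √((1−f)s²/n) = 1297.9012.
Ratio = √(1−f) = 0.83806393.

0.8381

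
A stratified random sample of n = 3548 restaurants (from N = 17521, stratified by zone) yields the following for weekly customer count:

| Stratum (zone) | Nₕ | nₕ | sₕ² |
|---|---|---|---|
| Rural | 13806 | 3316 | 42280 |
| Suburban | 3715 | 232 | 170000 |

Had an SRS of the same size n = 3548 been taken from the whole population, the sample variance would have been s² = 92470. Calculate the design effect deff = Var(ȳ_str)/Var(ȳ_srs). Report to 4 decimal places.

Var(ȳ_str) = Σ Wₕ²(1−fₕ)sₕ²/nₕ with Wₕ = Nₕ/17521:
  Rural: (13806/17521)²·(1−3316/13806)·42280/3316 = 6.0151441
  Suburban: (3715/17521)²·(1−232/3715)·170000/232 = 30.885558
  → Var(ȳ_str) = 36.900702.
Var(ȳ_srs) = (1 − 3548/17521)·92470/3548 = 20.784904.
deff = 36.900702 / 20.784904 = 1.7754.

1.7754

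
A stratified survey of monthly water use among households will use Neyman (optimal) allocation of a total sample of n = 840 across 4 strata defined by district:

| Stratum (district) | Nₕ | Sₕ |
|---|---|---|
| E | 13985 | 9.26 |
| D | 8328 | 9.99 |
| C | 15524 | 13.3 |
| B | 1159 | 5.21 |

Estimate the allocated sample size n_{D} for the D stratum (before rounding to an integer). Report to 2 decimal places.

164.36

Neyman allocation: nₕ = n·NₕSₕ / Σⱼ NⱼSⱼ.
Σ NⱼSⱼ = 13985·9.26 + 8328·9.99 + 15524·13.3 + 1159·5.21 = 425205.41.
n_{D} = 840·8328·9.99 / 425205.41 = 164.36.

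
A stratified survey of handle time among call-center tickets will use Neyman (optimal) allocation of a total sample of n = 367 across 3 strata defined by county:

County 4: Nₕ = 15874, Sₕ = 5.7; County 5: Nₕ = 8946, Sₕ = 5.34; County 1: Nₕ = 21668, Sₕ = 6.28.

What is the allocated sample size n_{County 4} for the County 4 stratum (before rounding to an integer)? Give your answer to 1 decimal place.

Neyman allocation: nₕ = n·NₕSₕ / Σⱼ NⱼSⱼ.
Σ NⱼSⱼ = 15874·5.7 + 8946·5.34 + 21668·6.28 = 274328.48.
n_{County 4} = 367·15874·5.7 / 274328.48 = 121.0.

121.0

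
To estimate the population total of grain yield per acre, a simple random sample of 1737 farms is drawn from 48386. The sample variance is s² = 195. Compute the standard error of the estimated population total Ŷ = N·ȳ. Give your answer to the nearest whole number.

Var(Ŷ) = N²·Var(ȳ) = N²·(1 − n/N)·s²/n.
f = 1737/48386 = 0.03589881; Var(ȳ) = 0.96410119·195/1737 = 0.10823243.
Var(Ŷ) = 48386² · 0.10823243 = 2.5339431 × 10^8.
SE(Ŷ) = √(2.5339431 × 10^8) = 15918.

15918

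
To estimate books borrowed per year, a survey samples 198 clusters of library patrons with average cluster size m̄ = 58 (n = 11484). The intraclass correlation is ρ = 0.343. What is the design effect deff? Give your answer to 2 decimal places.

deff = 1 + (58 − 1)·0.343 = 1 + 19.551 = 20.551.

20.55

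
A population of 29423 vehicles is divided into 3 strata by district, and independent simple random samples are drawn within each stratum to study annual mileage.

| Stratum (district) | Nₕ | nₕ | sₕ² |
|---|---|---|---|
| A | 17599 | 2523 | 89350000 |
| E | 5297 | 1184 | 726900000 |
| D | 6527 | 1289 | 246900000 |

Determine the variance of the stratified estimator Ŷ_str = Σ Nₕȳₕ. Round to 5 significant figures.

2.9320 × 10^13

Var(Ŷ_str) = Σₕ Nₕ²(1 − fₕ)sₕ²/nₕ.
A: 17599²·(1 − 2523/17599)·89350000/2523 = 9.3961821 × 10^12.
E: 5297²·(1 − 1184/5297)·726900000/1184 = 1.337555 × 10^13.
D: 6527²·(1 − 1289/6527)·246900000/1289 = 6.5485821 × 10^12.
Sum = 2.9320314 × 10^13.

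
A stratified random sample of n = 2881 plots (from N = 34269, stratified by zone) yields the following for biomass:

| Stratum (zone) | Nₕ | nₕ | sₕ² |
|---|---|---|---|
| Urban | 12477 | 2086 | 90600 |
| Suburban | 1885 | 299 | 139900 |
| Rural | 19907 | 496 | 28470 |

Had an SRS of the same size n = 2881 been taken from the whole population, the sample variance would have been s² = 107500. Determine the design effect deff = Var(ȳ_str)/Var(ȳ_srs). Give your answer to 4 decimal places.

0.7278

Var(ȳ_str) = Σ Wₕ²(1−fₕ)sₕ²/nₕ with Wₕ = Nₕ/34269:
  Urban: (12477/34269)²·(1−2086/12477)·90600/2086 = 4.7948889
  Suburban: (1885/34269)²·(1−299/1885)·139900/299 = 1.1911274
  Rural: (19907/34269)²·(1−496/19907)·28470/496 = 18.886725
  → Var(ȳ_str) = 24.872741.
Var(ȳ_srs) = (1 − 2881/34269)·107500/2881 = 34.176487.
deff = 24.872741 / 34.176487 = 0.7278.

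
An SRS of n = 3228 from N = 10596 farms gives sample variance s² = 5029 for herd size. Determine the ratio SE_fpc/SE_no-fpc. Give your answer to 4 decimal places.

0.8339

f = n/N = 3228/10596 = 0.30464326.
SE_no-fpc = √(s²/n) = 1.2481709; SE_fpc = √((1−f)s²/n) = 1.0408254.
Ratio = √(1−f) = 0.83388053.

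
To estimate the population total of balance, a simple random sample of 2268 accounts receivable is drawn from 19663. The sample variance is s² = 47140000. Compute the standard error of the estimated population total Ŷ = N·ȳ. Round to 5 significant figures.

Var(Ŷ) = N²·Var(ȳ) = N²·(1 − n/N)·s²/n.
f = 2268/19663 = 0.11534354; Var(ȳ) = 0.88465646·47140000/2268 = 18387.436.
Var(Ŷ) = 19663² · 18387.436 = 7.1092 × 10^12.
SE(Ŷ) = √(7.1092 × 10^12) = 2.6663 × 10^6.

2.6663 × 10^6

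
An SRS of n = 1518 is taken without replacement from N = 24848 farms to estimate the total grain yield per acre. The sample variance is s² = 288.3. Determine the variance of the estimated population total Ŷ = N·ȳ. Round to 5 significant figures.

Var(Ŷ) = N²·Var(ȳ) = N²·(1 − n/N)·s²/n.
f = 1518/24848 = 0.06109144; Var(ȳ) = 0.93890856·288.3/1518 = 0.17831841.
Var(Ŷ) = 24848² · 0.17831841 = 1.1009791 × 10^8.

1.1010 × 10^8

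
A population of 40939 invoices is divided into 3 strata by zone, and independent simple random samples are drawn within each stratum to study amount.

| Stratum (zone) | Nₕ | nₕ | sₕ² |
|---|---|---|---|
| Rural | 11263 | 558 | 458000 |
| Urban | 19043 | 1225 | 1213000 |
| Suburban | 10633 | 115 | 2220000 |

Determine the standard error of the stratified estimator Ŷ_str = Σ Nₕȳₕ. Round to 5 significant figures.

1.6106 × 10^6

Var(Ŷ_str) = Σₕ Nₕ²(1 − fₕ)sₕ²/nₕ.
Rural: 11263²·(1 − 558/11263)·458000/558 = 9.8962814 × 10^10.
Urban: 19043²·(1 − 1225/19043)·1213000/1225 = 3.3598434 × 10^11.
Suburban: 10633²·(1 − 115/10633)·2220000/115 = 2.1589576 × 10^12.
Sum = 2.5939048 × 10^12.
SE = √(2.5939048 × 10^12) = 1.6106 × 10^6.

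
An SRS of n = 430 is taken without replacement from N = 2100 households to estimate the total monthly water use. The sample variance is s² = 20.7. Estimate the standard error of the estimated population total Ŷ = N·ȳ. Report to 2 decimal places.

410.88

Var(Ŷ) = N²·Var(ȳ) = N²·(1 − n/N)·s²/n.
f = 430/2100 = 0.20476190; Var(ȳ) = 0.79523810·20.7/430 = 0.038282392.
Var(Ŷ) = 2100² · 0.038282392 = 168825.35.
SE(Ŷ) = √(168825.35) = 410.88.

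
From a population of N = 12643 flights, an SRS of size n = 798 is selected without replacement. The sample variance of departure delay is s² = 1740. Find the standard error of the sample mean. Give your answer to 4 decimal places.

Under SRS without replacement, Var(ȳ) = (1 − f)·s²/n with f = n/N = 798/12643 = 0.06311793.
Var(ȳ) = (1 − 0.06311793)·1740/798 = 0.93688207·2.1804511 = 2.0428256.
SE(ȳ) = √(2.0428256) = 1.4293.

1.4293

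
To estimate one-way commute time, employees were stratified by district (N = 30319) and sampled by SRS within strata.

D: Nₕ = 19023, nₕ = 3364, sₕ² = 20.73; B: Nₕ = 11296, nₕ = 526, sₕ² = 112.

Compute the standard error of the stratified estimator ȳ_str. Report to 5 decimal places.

Var(ȳ_str) = Σₕ Wₕ²(1 − fₕ)sₕ²/nₕ with Wₕ = Nₕ/N, N = 30319.
D: Wₕ = 0.62742835; term = 0.62742835²·(1 − 0.17683856)·20.73/3364 = 0.0019969013.
B: Wₕ = 0.37257165; term = 0.37257165²·(1 − 0.04656516)·112/526 = 0.028180125.
Sum = 0.030177026.
SE = √(0.030177026) = 0.17372.

0.17372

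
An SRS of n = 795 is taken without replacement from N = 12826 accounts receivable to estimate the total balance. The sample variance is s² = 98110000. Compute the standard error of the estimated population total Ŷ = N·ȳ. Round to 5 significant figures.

Var(Ŷ) = N²·Var(ȳ) = N²·(1 − n/N)·s²/n.
f = 795/12826 = 0.06198347; Var(ȳ) = 0.93801653·98110000/795 = 115759.5.
Var(Ŷ) = 12826² · 115759.5 = 1.9043164 × 10^13.
SE(Ŷ) = √(1.9043164 × 10^13) = 4.3638 × 10^6.

4.3638 × 10^6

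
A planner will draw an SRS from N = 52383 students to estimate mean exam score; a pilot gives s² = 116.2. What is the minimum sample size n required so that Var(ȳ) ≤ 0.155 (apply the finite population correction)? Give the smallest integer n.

Without fpc, n₀ = s²/D = 116.2/0.155 = 749.6774.
With fpc, (1 − n/N)·s²/n ≤ D requires n ≥ n₀/(1 + n₀/N) = 749.6774/(1 + 749.6774/52383) = 739.0998.
Rounding up, n = 740.

740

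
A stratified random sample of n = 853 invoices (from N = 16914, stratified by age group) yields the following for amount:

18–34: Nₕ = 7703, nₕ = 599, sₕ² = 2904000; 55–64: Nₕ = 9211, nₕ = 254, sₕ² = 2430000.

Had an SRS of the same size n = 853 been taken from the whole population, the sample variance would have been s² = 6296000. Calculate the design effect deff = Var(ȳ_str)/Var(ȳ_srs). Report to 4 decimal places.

Var(ȳ_str) = Σ Wₕ²(1−fₕ)sₕ²/nₕ with Wₕ = Nₕ/16914:
  18–34: (7703/16914)²·(1−599/7703)·2904000/599 = 927.34212
  55–64: (9211/16914)²·(1−254/9211)·2430000/254 = 2758.9845
  → Var(ȳ_str) = 3686.3266.
Var(ȳ_srs) = (1 − 853/16914)·6296000/853 = 7008.7722.
deff = 3686.3266 / 7008.7722 = 0.5260.

0.5260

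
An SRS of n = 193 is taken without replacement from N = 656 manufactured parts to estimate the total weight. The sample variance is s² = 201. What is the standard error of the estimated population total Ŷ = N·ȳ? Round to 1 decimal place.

562.4

Var(Ŷ) = N²·Var(ȳ) = N²·(1 − n/N)·s²/n.
f = 193/656 = 0.29420732; Var(ȳ) = 0.70579268·201/193 = 0.73504834.
Var(Ŷ) = 656² · 0.73504834 = 316317.76.
SE(Ŷ) = √(316317.76) = 562.4.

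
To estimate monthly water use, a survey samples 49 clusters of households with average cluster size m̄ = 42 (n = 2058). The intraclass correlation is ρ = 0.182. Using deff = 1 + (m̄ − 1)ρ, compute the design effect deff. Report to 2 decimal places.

deff = 1 + (42 − 1)·0.182 = 1 + 7.462 = 8.462.

8.46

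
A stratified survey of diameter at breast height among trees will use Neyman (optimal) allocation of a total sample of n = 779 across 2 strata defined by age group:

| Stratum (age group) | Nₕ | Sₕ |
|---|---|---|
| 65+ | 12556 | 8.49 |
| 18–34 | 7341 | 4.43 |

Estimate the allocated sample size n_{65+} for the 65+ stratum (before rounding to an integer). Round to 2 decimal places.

596.90

Neyman allocation: nₕ = n·NₕSₕ / Σⱼ NⱼSⱼ.
Σ NⱼSⱼ = 12556·8.49 + 7341·4.43 = 139121.07.
n_{65+} = 779·12556·8.49 / 139121.07 = 596.90.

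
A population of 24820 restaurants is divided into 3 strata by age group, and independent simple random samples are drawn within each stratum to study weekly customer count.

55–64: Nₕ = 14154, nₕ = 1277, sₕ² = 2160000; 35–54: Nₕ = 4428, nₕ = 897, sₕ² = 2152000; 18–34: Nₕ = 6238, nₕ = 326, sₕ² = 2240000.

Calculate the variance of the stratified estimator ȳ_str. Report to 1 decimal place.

972.7

Var(ȳ_str) = Σₕ Wₕ²(1 − fₕ)sₕ²/nₕ with Wₕ = Nₕ/N, N = 24820.
55–64: Wₕ = 0.57026591; term = 0.57026591²·(1 − 0.09022185)·2160000/1277 = 500.44135.
35–54: Wₕ = 0.17840451; term = 0.17840451²·(1 − 0.20257453)·2152000/897 = 60.890789.
18–34: Wₕ = 0.25132957; term = 0.25132957²·(1 − 0.05226034)·2240000/326 = 411.34541.
Sum = 972.67755.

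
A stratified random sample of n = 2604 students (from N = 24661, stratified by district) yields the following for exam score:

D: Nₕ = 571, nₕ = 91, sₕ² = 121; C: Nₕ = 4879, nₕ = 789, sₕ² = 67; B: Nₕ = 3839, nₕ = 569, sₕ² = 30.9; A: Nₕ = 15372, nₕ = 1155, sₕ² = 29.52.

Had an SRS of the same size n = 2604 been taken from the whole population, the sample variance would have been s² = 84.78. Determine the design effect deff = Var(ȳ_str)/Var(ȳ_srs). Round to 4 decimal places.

0.4702

Var(ȳ_str) = Σ Wₕ²(1−fₕ)sₕ²/nₕ with Wₕ = Nₕ/24661:
  D: (571/24661)²·(1−91/571)·121/91 = 5.9923884 × 10^-4
  C: (4879/24661)²·(1−789/4879)·67/789 = 0.0027863172
  B: (3839/24661)²·(1−569/3839)·30.9/569 = 0.0011209615
  A: (15372/24661)²·(1−1155/15372)·29.52/1155 = 0.0091844117
  → Var(ȳ_str) = 0.013690929.
Var(ȳ_srs) = (1 − 2604/24661)·84.78/2604 = 0.029119787.
deff = 0.013690929 / 0.029119787 = 0.4702.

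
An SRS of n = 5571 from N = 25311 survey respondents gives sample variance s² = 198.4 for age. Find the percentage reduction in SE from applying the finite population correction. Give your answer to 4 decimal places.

f = n/N = 5571/25311 = 0.22010193.
SE_no-fpc = √(s²/n) = 0.18871406; SE_fpc = √((1−f)s²/n) = 0.16665685.
Ratio = √(1−f) = 0.88311838. Reduction = 100·(1 − 0.88311838) = 11.6882%.

11.6882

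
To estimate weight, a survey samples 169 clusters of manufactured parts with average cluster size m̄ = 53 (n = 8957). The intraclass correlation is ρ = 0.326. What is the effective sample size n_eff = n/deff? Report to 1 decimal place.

deff = 1 + (53 − 1)·0.326 = 1 + 16.952 = 17.952.
n_eff = 8957 / 17.952 = 498.9.

498.9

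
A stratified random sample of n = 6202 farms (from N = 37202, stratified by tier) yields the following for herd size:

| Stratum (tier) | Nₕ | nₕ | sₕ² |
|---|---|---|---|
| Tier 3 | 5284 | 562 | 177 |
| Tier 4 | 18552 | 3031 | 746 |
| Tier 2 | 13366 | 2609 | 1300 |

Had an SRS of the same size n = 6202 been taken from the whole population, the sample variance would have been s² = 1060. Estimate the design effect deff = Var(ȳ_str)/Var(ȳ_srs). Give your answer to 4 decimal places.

Var(ȳ_str) = Σ Wₕ²(1−fₕ)sₕ²/nₕ with Wₕ = Nₕ/37202:
  Tier 3: (5284/37202)²·(1−562/5284)·177/562 = 0.0056779709
  Tier 4: (18552/37202)²·(1−3031/18552)·746/3031 = 0.051207167
  Tier 2: (13366/37202)²·(1−2609/13366)·1300/2609 = 0.051764178
  → Var(ȳ_str) = 0.10864932.
Var(ȳ_srs) = (1 − 6202/37202)·1060/6202 = 0.14241952.
deff = 0.10864932 / 0.14241952 = 0.7629.

0.7629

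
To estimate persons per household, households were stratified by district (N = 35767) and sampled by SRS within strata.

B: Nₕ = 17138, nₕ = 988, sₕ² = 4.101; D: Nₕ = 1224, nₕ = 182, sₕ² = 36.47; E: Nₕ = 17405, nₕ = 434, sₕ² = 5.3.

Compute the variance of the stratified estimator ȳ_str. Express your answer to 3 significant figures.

0.00392

Var(ȳ_str) = Σₕ Wₕ²(1 − fₕ)sₕ²/nₕ with Wₕ = Nₕ/N, N = 35767.
B: Wₕ = 0.47915676; term = 0.47915676²·(1 − 0.05764967)·4.101/988 = 8.9804988 × 10^-4.
D: Wₕ = 0.03422149; term = 0.03422149²·(1 − 0.14869281)·36.47/182 = 1.9977838 × 10^-4.
E: Wₕ = 0.48662175; term = 0.48662175²·(1 − 0.02493536)·5.3/434 = 0.0028196978.
Sum = 0.0039175261.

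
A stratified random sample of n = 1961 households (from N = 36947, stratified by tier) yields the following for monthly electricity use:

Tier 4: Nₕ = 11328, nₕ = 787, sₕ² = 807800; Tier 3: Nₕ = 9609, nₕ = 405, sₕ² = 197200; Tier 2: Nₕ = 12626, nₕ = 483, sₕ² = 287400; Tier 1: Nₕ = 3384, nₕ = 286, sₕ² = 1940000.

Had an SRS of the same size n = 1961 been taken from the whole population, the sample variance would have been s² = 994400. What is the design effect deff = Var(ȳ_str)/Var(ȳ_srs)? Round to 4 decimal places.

0.5004

Var(ȳ_str) = Σ Wₕ²(1−fₕ)sₕ²/nₕ with Wₕ = Nₕ/36947:
  Tier 4: (11328/36947)²·(1−787/11328)·807800/787 = 89.785418
  Tier 3: (9609/36947)²·(1−405/9609)·197200/405 = 31.546293
  Tier 2: (12626/36947)²·(1−483/12626)·287400/483 = 66.830245
  Tier 1: (3384/36947)²·(1−286/3384)·1940000/286 = 52.094168
  → Var(ȳ_str) = 240.25612.
Var(ȳ_srs) = (1 − 1961/36947)·994400/1961 = 480.17399.
deff = 240.25612 / 480.17399 = 0.5004.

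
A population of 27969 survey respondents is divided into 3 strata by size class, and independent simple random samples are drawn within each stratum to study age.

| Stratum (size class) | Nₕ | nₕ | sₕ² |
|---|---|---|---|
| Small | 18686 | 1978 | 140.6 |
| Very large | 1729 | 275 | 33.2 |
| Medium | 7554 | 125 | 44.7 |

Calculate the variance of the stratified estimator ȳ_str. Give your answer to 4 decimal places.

Var(ȳ_str) = Σₕ Wₕ²(1 − fₕ)sₕ²/nₕ with Wₕ = Nₕ/N, N = 27969.
Small: Wₕ = 0.66809682; term = 0.66809682²·(1 − 0.10585465)·140.6/1978 = 0.028369127.
Very large: Wₕ = 0.06181844; term = 0.06181844²·(1 − 0.15905147)·33.2/275 = 3.8798141 × 10^-4.
Medium: Wₕ = 0.27008474; term = 0.27008474²·(1 − 0.01654752)·44.7/125 = 0.025653757.
Sum = 0.054410865.

0.0544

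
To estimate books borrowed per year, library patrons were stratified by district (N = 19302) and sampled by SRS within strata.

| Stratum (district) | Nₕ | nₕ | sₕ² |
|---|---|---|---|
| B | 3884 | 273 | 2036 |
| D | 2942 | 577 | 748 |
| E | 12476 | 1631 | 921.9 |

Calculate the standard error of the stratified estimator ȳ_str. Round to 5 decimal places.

Var(ȳ_str) = Σₕ Wₕ²(1 − fₕ)sₕ²/nₕ with Wₕ = Nₕ/N, N = 19302.
B: Wₕ = 0.20122267; term = 0.20122267²·(1 − 0.07028836)·2036/273 = 0.28074835.
D: Wₕ = 0.15241944; term = 0.15241944²·(1 − 0.19612508)·748/577 = 0.02421001.
E: Wₕ = 0.64635789; term = 0.64635789²·(1 − 0.13073100)·921.9/1631 = 0.20527221.
Sum = 0.51023057.
SE = √(0.51023057) = 0.71430.

0.71430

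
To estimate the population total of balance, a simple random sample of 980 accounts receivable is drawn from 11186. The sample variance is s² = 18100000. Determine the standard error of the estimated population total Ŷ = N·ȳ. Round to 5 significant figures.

1.4521 × 10^6

Var(Ŷ) = N²·Var(ȳ) = N²·(1 − n/N)·s²/n.
f = 980/11186 = 0.08760951; Var(ȳ) = 0.91239049·18100000/980 = 16851.294.
Var(Ŷ) = 11186² · 16851.294 = 2.1085451 × 10^12.
SE(Ŷ) = √(2.1085451 × 10^12) = 1.4521 × 10^6.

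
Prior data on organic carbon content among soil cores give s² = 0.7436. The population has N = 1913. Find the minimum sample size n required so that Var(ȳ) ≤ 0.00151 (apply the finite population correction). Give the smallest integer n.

Without fpc, n₀ = s²/D = 0.7436/0.00151 = 492.4503.
With fpc, (1 − n/N)·s²/n ≤ D requires n ≥ n₀/(1 + n₀/N) = 492.4503/(1 + 492.4503/1913) = 391.6345.
Rounding up, n = 392.

392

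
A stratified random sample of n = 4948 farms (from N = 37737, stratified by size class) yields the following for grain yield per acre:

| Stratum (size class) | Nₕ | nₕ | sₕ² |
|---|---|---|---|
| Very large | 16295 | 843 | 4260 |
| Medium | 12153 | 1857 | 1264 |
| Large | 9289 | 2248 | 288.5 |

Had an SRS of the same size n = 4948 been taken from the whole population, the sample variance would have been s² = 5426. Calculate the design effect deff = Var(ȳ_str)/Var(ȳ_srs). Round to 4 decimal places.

Var(ȳ_str) = Σ Wₕ²(1−fₕ)sₕ²/nₕ with Wₕ = Nₕ/37737:
  Very large: (16295/37737)²·(1−843/16295)·4260/843 = 0.89348311
  Medium: (12153/37737)²·(1−1857/12153)·1264/1857 = 0.059807061
  Large: (9289/37737)²·(1−2248/9289)·288.5/2248 = 0.0058941078
  → Var(ȳ_str) = 0.95918428.
Var(ȳ_srs) = (1 − 4948/37737)·5426/4948 = 0.95282007.
deff = 0.95918428 / 0.95282007 = 1.0067.

1.0067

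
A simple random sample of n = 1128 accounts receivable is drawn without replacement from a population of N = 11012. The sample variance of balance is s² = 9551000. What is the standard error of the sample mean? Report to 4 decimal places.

Under SRS without replacement, Var(ȳ) = (1 − f)·s²/n with f = n/N = 1128/11012 = 0.10243371.
Var(ȳ) = (1 − 0.10243371)·9551000/1128 = 0.89756629·8467.1986 = 7599.872.
SE(ȳ) = √(7599.872) = 87.1772.

87.1772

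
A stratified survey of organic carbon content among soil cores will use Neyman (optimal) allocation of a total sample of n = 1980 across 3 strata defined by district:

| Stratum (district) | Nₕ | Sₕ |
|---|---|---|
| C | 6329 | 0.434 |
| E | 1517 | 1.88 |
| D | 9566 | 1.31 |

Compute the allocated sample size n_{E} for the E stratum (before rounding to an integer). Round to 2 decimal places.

Neyman allocation: nₕ = n·NₕSₕ / Σⱼ NⱼSⱼ.
Σ NⱼSⱼ = 6329·0.434 + 1517·1.88 + 9566·1.31 = 18130.206.
n_{E} = 1980·1517·1.88 / 18130.206 = 311.46.

311.46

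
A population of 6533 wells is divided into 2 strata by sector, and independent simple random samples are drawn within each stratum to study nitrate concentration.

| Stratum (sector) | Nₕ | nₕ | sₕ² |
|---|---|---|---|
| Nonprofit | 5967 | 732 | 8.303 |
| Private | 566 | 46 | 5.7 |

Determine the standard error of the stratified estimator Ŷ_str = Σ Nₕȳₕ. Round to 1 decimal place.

625.1

Var(Ŷ_str) = Σₕ Nₕ²(1 − fₕ)sₕ²/nₕ.
Nonprofit: 5967²·(1 − 732/5967)·8.303/732 = 354320.83.
Private: 566²·(1 − 46/566)·5.7/46 = 36470.087.
Sum = 390790.92.
SE = √(390790.92) = 625.1.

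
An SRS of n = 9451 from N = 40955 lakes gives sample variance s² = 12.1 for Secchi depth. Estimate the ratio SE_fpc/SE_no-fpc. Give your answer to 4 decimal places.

0.8771

f = n/N = 9451/40955 = 0.23076547.
SE_no-fpc = √(s²/n) = 0.03578111; SE_fpc = √((1−f)s²/n) = 0.031382186.
Ratio = √(1−f) = 0.87706016.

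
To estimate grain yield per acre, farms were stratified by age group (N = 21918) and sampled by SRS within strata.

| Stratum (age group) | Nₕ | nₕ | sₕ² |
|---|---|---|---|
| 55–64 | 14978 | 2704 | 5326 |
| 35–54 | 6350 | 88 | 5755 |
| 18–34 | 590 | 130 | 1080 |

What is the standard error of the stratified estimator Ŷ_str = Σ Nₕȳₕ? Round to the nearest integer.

Var(Ŷ_str) = Σₕ Nₕ²(1 − fₕ)sₕ²/nₕ.
55–64: 14978²·(1 − 2704/14978)·5326/2704 = 3.6210492 × 10^8.
35–54: 6350²·(1 − 88/6350)·5755/88 = 2.6004556 × 10^9.
18–34: 590²·(1 − 130/590)·1080/130 = 2.2547077 × 10^6.
Sum = 2.9648152 × 10^9.
SE = √(2.9648152 × 10^9) = 54450.

54450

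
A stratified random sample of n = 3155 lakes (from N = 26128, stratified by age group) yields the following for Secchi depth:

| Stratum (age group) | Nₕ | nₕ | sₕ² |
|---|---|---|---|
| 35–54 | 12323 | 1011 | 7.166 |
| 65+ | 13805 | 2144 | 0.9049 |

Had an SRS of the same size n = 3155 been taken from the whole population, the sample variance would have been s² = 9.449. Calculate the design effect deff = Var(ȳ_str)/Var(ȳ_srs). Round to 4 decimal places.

0.5874

Var(ȳ_str) = Σ Wₕ²(1−fₕ)sₕ²/nₕ with Wₕ = Nₕ/26128:
  35–54: (12323/26128)²·(1−1011/12323)·7.166/1011 = 0.0014473353
  65+: (13805/26128)²·(1−2144/13805)·0.9049/2144 = 9.95258 × 10^-5
  → Var(ȳ_str) = 0.0015468611.
Var(ȳ_srs) = (1 − 3155/26128)·9.449/3155 = 0.002633286.
deff = 0.0015468611 / 0.002633286 = 0.5874.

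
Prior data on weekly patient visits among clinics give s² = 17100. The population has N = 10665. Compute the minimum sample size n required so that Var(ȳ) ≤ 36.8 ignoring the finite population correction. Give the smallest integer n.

Without fpc, n₀ = s²/D = 17100/36.8 = 464.6739.
Rounding up, n = 465.

465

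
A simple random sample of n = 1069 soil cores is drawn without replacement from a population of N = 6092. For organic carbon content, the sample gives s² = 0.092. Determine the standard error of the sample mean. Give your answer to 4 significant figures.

0.008424

Under SRS without replacement, Var(ȳ) = (1 − f)·s²/n with f = n/N = 1069/6092 = 0.17547603.
Var(ȳ) = (1 − 0.17547603)·0.092/1069 = 0.82452397·8.606174 × 10^-5 = 7.0959967 × 10^-5.
SE(ȳ) = √(7.0959967 × 10^-5) = 0.008424.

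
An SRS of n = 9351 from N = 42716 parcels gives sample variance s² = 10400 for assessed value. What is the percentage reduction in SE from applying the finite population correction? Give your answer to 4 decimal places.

11.6208

f = n/N = 9351/42716 = 0.21891095.
SE_no-fpc = √(s²/n) = 1.0545997; SE_fpc = √((1−f)s²/n) = 0.93204722.
Ratio = √(1−f) = 0.88379243. Reduction = 100·(1 − 0.88379243) = 11.6208%.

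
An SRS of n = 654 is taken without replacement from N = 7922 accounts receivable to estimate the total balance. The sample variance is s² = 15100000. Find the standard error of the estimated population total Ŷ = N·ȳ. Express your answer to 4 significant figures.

Var(Ŷ) = N²·Var(ȳ) = N²·(1 − n/N)·s²/n.
f = 654/7922 = 0.08255491; Var(ȳ) = 0.91744509·15100000/654 = 21182.601.
Var(Ŷ) = 7922² · 21182.601 = 1.3293795 × 10^12.
SE(Ŷ) = √(1.3293795 × 10^12) = 1.153 × 10^6.

1.153 × 10^6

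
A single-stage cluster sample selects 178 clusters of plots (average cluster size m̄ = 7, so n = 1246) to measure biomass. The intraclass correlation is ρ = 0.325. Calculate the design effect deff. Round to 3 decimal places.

2.950

deff = 1 + (7 − 1)·0.325 = 1 + 1.95 = 2.95.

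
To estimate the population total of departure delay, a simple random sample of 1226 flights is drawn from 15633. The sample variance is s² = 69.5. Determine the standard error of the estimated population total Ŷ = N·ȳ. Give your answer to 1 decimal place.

Var(Ŷ) = N²·Var(ȳ) = N²·(1 − n/N)·s²/n.
f = 1226/15633 = 0.07842385; Var(ȳ) = 0.92157615·69.5/1226 = 0.052242694.
Var(Ŷ) = 15633² · 0.052242694 = 1.2767628 × 10^7.
SE(Ŷ) = √(1.2767628 × 10^7) = 3573.2.

3573.2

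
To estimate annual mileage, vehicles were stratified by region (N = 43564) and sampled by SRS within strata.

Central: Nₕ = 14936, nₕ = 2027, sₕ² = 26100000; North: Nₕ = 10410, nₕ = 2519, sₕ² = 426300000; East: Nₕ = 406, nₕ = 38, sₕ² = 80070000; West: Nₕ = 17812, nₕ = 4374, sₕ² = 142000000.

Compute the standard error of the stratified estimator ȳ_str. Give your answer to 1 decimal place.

113.6

Var(ȳ_str) = Σₕ Wₕ²(1 − fₕ)sₕ²/nₕ with Wₕ = Nₕ/N, N = 43564.
Central: Wₕ = 0.34285190; term = 0.34285190²·(1 − 0.13571237)·26100000/2027 = 1308.1519.
North: Wₕ = 0.23895877; term = 0.23895877²·(1 − 0.24197887)·426300000/2519 = 7325.1149.
East: Wₕ = 0.00931962; term = 0.00931962²·(1 − 0.09359606)·80070000/38 = 165.88403.
West: Wₕ = 0.40886971; term = 0.40886971²·(1 − 0.24556479)·142000000/4374 = 4094.5049.
Sum = 12893.656.
SE = √(12893.656) = 113.6.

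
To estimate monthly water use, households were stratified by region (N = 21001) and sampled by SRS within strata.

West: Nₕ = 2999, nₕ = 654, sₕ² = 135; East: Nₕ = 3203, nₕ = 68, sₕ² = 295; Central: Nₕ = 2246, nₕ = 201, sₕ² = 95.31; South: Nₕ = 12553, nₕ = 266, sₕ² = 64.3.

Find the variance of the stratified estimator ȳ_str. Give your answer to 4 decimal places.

Var(ȳ_str) = Σₕ Wₕ²(1 − fₕ)sₕ²/nₕ with Wₕ = Nₕ/N, N = 21001.
West: Wₕ = 0.14280272; term = 0.14280272²·(1 − 0.21807269)·135/654 = 0.0032915115.
East: Wₕ = 0.15251655; term = 0.15251655²·(1 − 0.02123010)·295/68 = 0.098770588.
Central: Wₕ = 0.10694729; term = 0.10694729²·(1 − 0.08949243)·95.31/201 = 0.0049381642.
South: Wₕ = 0.59773344; term = 0.59773344²·(1 − 0.02119015)·64.3/266 = 0.08453621.
Sum = 0.19153647.

0.1915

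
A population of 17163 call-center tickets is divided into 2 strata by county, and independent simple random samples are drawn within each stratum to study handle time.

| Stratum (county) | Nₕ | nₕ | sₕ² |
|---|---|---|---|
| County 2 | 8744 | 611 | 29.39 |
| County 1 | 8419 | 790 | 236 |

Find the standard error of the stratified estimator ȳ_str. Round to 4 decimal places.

Var(ȳ_str) = Σₕ Wₕ²(1 − fₕ)sₕ²/nₕ with Wₕ = Nₕ/N, N = 17163.
County 2: Wₕ = 0.50946804; term = 0.50946804²·(1 − 0.06987649)·29.39/611 = 0.011612692.
County 1: Wₕ = 0.49053196; term = 0.49053196²·(1 − 0.09383537)·236/790 = 0.065136832.
Sum = 0.076749524.
SE = √(0.076749524) = 0.2770.

0.2770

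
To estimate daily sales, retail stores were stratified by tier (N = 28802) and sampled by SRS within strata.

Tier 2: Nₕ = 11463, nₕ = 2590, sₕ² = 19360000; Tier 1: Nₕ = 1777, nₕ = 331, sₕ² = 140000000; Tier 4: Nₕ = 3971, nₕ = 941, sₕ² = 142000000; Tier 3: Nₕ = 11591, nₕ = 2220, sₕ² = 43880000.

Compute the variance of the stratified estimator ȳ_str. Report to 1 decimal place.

7003.4

Var(ȳ_str) = Σₕ Wₕ²(1 − fₕ)sₕ²/nₕ with Wₕ = Nₕ/N, N = 28802.
Tier 2: Wₕ = 0.39799319; term = 0.39799319²·(1 − 0.22594434)·19360000/2590 = 916.49283.
Tier 1: Wₕ = 0.06169710; term = 0.06169710²·(1 − 0.18626899)·140000000/331 = 1310.1182.
Tier 4: Wₕ = 0.13787237; term = 0.13787237²·(1 − 0.23696802)·142000000/941 = 2188.7489.
Tier 3: Wₕ = 0.40243733; term = 0.40243733²·(1 − 0.19152791)·43880000/2220 = 2588.0651.
Sum = 7003.425.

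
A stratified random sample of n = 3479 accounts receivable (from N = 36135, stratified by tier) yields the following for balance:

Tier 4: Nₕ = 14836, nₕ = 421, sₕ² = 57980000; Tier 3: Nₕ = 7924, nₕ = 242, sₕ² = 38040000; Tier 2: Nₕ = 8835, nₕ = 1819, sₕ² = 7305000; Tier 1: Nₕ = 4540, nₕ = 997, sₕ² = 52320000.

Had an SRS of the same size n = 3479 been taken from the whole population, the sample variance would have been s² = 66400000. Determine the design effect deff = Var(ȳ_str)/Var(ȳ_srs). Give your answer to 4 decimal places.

Var(ȳ_str) = Σ Wₕ²(1−fₕ)sₕ²/nₕ with Wₕ = Nₕ/36135:
  Tier 4: (14836/36135)²·(1−421/14836)·57980000/421 = 22556.487
  Tier 3: (7924/36135)²·(1−242/7924)·38040000/242 = 7328.0394
  Tier 2: (8835/36135)²·(1−1819/8835)·7305000/1819 = 190.64593
  Tier 1: (4540/36135)²·(1−997/4540)·52320000/997 = 646.46269
  → Var(ȳ_str) = 30721.635.
Var(ȳ_srs) = (1 − 3479/36135)·66400000/3479 = 17248.391.
deff = 30721.635 / 17248.391 = 1.7811.

1.7811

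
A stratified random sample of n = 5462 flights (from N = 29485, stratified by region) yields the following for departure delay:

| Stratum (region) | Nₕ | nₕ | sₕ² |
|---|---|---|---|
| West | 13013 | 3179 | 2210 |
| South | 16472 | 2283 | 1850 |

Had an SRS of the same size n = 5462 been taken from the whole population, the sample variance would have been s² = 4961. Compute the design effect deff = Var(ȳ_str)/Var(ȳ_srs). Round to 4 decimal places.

0.4327

Var(ȳ_str) = Σ Wₕ²(1−fₕ)sₕ²/nₕ with Wₕ = Nₕ/29485:
  West: (13013/29485)²·(1−3179/13013)·2210/3179 = 0.10233098
  South: (16472/29485)²·(1−2283/16472)·1850/2283 = 0.21785206
  → Var(ȳ_str) = 0.32018304.
Var(ȳ_srs) = (1 − 5462/29485)·4961/5462 = 0.74002031.
deff = 0.32018304 / 0.74002031 = 0.4327.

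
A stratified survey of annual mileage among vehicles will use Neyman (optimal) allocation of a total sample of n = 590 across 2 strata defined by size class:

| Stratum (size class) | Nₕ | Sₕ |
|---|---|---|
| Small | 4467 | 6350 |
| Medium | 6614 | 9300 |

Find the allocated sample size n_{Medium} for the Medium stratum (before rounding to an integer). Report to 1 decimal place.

403.8

Neyman allocation: nₕ = n·NₕSₕ / Σⱼ NⱼSⱼ.
Σ NⱼSⱼ = 4467·6350 + 6614·9300 = 8.987565 × 10^7.
n_{Medium} = 590·6614·9300 / (8.987565 × 10^7) = 403.8.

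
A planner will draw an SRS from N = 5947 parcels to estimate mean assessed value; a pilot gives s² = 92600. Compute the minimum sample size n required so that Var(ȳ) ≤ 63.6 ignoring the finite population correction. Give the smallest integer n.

Without fpc, n₀ = s²/D = 92600/63.6 = 1455.9748.
Rounding up, n = 1456.

1456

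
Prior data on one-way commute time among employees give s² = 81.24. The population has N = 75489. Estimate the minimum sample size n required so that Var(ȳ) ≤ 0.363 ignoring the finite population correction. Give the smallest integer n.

224

Without fpc, n₀ = s²/D = 81.24/0.363 = 223.8017.
Rounding up, n = 224.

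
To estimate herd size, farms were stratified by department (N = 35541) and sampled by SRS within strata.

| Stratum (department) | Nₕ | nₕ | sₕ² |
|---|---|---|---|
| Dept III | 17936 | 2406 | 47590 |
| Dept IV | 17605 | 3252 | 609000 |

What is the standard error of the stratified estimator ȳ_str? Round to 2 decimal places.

Var(ȳ_str) = Σₕ Wₕ²(1 − fₕ)sₕ²/nₕ with Wₕ = Nₕ/N, N = 35541.
Dept III: Wₕ = 0.50465659; term = 0.50465659²·(1 − 0.13414362)·47590/2406 = 4.3617206.
Dept IV: Wₕ = 0.49534341; term = 0.49534341²·(1 − 0.18472025)·609000/3252 = 37.461588.
Sum = 41.823309.
SE = √(41.823309) = 6.47.

6.47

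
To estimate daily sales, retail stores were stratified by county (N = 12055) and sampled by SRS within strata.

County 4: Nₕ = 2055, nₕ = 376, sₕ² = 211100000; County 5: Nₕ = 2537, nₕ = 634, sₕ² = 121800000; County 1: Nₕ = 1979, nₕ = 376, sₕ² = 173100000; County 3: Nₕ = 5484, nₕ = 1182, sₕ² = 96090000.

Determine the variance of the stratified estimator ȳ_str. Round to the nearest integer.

42960

Var(ȳ_str) = Σₕ Wₕ²(1 − fₕ)sₕ²/nₕ with Wₕ = Nₕ/N, N = 12055.
County 4: Wₕ = 0.17046869; term = 0.17046869²·(1 − 0.18296837)·211100000/376 = 13329.949.
County 5: Wₕ = 0.21045209; term = 0.21045209²·(1 − 0.24990146)·121800000/634 = 6382.3829.
County 1: Wₕ = 0.16416425; term = 0.16416425²·(1 − 0.18999495)·173100000/376 = 10049.723.
County 3: Wₕ = 0.45491497; term = 0.45491497²·(1 − 0.21553611)·96090000/1182 = 13197.575.
Sum = 42959.63.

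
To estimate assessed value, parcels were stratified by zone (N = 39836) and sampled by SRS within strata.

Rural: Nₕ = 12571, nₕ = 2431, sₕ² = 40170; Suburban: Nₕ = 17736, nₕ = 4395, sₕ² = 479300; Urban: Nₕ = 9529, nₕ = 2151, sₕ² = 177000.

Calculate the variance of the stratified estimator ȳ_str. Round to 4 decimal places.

Var(ȳ_str) = Σₕ Wₕ²(1 − fₕ)sₕ²/nₕ with Wₕ = Nₕ/N, N = 39836.
Rural: Wₕ = 0.31556883; term = 0.31556883²·(1 − 0.19338159)·40170/2431 = 1.3273126.
Suburban: Wₕ = 0.44522542; term = 0.44522542²·(1 − 0.24780108)·479300/4395 = 16.260772.
Urban: Wₕ = 0.23920574; term = 0.23920574²·(1 − 0.22573198)·177000/2151 = 3.6455863.
Sum = 21.233671.

21.2337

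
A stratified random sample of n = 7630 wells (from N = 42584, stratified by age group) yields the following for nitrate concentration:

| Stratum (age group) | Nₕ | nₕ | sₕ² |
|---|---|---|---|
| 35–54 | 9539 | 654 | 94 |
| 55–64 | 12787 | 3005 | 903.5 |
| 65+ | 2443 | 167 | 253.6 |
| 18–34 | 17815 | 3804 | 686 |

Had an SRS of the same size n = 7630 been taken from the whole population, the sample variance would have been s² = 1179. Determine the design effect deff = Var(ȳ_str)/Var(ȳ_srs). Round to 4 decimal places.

0.4489

Var(ȳ_str) = Σ Wₕ²(1−fₕ)sₕ²/nₕ with Wₕ = Nₕ/42584:
  35–54: (9539/42584)²·(1−654/9539)·94/654 = 0.0067176517
  55–64: (12787/42584)²·(1−3005/12787)·903.5/3005 = 0.020738966
  65+: (2443/42584)²·(1−167/2443)·253.6/167 = 0.0046562426
  18–34: (17815/42584)²·(1−3804/17815)·686/3804 = 0.024822508
  → Var(ȳ_str) = 0.056935368.
Var(ȳ_srs) = (1 − 7630/42584)·1179/7630 = 0.12683517.
deff = 0.056935368 / 0.12683517 = 0.4489.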